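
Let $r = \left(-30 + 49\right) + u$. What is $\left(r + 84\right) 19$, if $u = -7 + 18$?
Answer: $2166$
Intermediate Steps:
$u = 11$
$r = 30$ ($r = \left(-30 + 49\right) + 11 = 19 + 11 = 30$)
$\left(r + 84\right) 19 = \left(30 + 84\right) 19 = 114 \cdot 19 = 2166$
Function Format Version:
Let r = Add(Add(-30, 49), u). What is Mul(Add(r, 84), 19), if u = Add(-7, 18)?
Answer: 2166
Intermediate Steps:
u = 11
r = 30 (r = Add(Add(-30, 49), 11) = Add(19, 11) = 30)
Mul(Add(r, 84), 19) = Mul(Add(30, 84), 19) = Mul(114, 19) = 2166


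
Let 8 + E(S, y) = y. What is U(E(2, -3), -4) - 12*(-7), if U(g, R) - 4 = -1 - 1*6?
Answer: 81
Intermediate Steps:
E(S, y) = -8 + y
U(g, R) = -3 (U(g, R) = 4 + (-1 - 1*6) = 4 + (-1 - 6) = 4 - 7 = -3)
U(E(2, -3), -4) - 12*(-7) = -3 - 12*(-7) = -3 + 84 = 81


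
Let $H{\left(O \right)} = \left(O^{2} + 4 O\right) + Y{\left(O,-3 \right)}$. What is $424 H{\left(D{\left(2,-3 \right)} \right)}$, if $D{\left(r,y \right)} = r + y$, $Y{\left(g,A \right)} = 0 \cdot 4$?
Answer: $-1272$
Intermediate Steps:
$Y{\left(g,A \right)} = 0$
$H{\left(O \right)} = O^{2} + 4 O$ ($H{\left(O \right)} = \left(O^{2} + 4 O\right) + 0 = O^{2} + 4 O$)
$424 H{\left(D{\left(2,-3 \right)} \right)} = 424 \left(2 - 3\right) \left(4 + \left(2 - 3\right)\right) = 424 \left(- (4 - 1)\right) = 424 \left(\left(-1\right) 3\right) = 424 \left(-3\right) = -1272$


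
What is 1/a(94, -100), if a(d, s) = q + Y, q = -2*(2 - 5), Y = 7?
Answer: 1/13 ≈ 0.076923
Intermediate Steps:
q = 6 (q = -2*(-3) = 6)
a(d, s) = 13 (a(d, s) = 6 + 7 = 13)
1/a(94, -100) = 1/13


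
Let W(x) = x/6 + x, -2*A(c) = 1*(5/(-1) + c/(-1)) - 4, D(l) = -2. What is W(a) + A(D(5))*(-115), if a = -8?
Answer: -2471/6 ≈ -411.83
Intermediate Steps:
A(c) = 9/2 + c/2 (A(c) = -(1*(5/(-1) + c/(-1)) - 4)/2 = -(1*(5*(-1) + c*(-1)) - 4)/2 = -(1*(-5 - c) - 4)/2 = -((-5 - c) - 4)/2 = -(-9 - c)/2 = 9/2 + c/2)
W(x) = 7*x/6 (W(x) = x*(⅙) + x = x/6 + x = 7*x/6)
W(a) + A(D(5))*(-115) = (7/6)*(-8) + (9/2 + (½)*(-2))*(-115) = -28/3 + (9/2 - 1)*(-115) = -28/3 + (7/2)*(-115) = -28/3 - 805/2 = -2471/6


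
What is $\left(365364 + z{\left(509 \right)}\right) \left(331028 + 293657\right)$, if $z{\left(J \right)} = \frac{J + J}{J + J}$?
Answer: $228238035025$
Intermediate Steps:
$z{\left(J \right)} = 1$ ($z{\left(J \right)} = \frac{2 J}{2 J} = 2 J \frac{1}{2 J} = 1$)
$\left(365364 + z{\left(509 \right)}\right) \left(331028 + 293657\right) = \left(365364 + 1\right) \left(331028 + 293657\right) = 365365 \cdot 624685 = 228238035025$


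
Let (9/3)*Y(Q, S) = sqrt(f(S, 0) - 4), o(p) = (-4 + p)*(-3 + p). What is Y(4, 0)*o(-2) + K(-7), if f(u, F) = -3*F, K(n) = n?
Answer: -7 + 20*I ≈ -7.0 + 20.0*I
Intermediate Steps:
Y(Q, S) = 2*I/3 (Y(Q, S) = sqrt(-3*0 - 4)/3 = sqrt(0 - 4)/3 = sqrt(-4)/3 = (2*I)/3 = 2*I/3)
Y(4, 0)*o(-2) + K(-7) = (2*I/3)*(12 + (-2)**2 - 7*(-2)) - 7 = (2*I/3)*(12 + 4 + 14) - 7 = (2*I/3)*30 - 7 = 20*I - 7 = -7 + 20*I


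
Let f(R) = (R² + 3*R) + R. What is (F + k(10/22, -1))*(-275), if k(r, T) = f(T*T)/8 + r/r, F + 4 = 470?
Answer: -1028775/8 ≈ -1.2860e+5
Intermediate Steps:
f(R) = R² + 4*R
F = 466 (F = -4 + 470 = 466)
k(r, T) = 1 + T²*(4 + T²)/8 (k(r, T) = ((T*T)*(4 + T*T))/8 + r/r = (T²*(4 + T²))*(⅛) + 1 = T²*(4 + T²)/8 + 1 = 1 + T²*(4 + T²)/8)
(F + k(10/22, -1))*(-275) = (466 + (1 + (⅛)*(-1)²*(4 + (-1)²)))*(-275) = (466 + (1 + (⅛)*1*(4 + 1)))*(-275) = (466 + (1 + (⅛)*1*5))*(-275) = (466 + (1 + 5/8))*(-275) = (466 + 13/8)*(-275) = (3741/8)*(-275) = -1028775/8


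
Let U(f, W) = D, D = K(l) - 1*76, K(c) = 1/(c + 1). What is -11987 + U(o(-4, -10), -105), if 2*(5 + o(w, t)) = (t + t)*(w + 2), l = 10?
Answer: -132692/11 ≈ -12063.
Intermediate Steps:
K(c) = 1/(1 + c)
o(w, t) = -5 + t*(2 + w) (o(w, t) = -5 + ((t + t)*(w + 2))/2 = -5 + ((2*t)*(2 + w))/2 = -5 + (2*t*(2 + w))/2 = -5 + t*(2 + w))
D = -835/11 (D = 1/(1 + 10) - 1*76 = 1/11 - 76 = -835/11 ≈ -75.909)
U(f, W) = -835/11
-11987 + U(o(-4, -10), -105) = -11987 - 835/11 = -132692/11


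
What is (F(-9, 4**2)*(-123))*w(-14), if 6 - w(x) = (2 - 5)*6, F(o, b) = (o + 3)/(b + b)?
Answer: 1107/2 ≈ 553.50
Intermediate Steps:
F(o, b) = (3 + o)/(2*b) (F(o, b) = (3 + o)/((2*b)) = (3 + o)*(1/(2*b)) = (3 + o)/(2*b))
w(x) = 24 (w(x) = 6 - (2 - 5)*6 = 6 - (-3)*6 = 6 - 1*(-18) = 6 + 18 = 24)
(F(-9, 4**2)*(-123))*w(-14) = (((3 - 9)/(2*(4**2)))*(-123))*24 = (((1/2)*(-6)/16)*(-123))*24 = (((1/2)*(1/16)*(-6))*(-123))*24 = -3/16*(-123)*24 = (369/16)*24 = 1107/2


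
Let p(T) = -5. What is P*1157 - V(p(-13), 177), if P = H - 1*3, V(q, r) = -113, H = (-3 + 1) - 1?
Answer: -6829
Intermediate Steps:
H = -3 (H = -2 - 1 = -3)
P = -6 (P = -3 - 1*3 = -3 - 3 = -6)
P*1157 - V(p(-13), 177) = -6*1157 - 1*(-113) = -6942 + 113 = -6829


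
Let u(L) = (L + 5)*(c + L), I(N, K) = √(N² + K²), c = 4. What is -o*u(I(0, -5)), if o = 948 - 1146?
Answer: 17820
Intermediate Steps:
I(N, K) = √(K² + N²)
u(L) = (4 + L)*(5 + L) (u(L) = (L + 5)*(4 + L) = (5 + L)*(4 + L) = (4 + L)*(5 + L))
o = -198
-o*u(I(0, -5)) = -(-198)*(20 + (√((-5)² + 0²))² + 9*√((-5)² + 0²)) = -(-198)*(20 + (√(25 + 0))² + 9*√(25 + 0)) = -(-198)*(20 + (√25)² + 9*√25) = -(-198)*(20 + 5² + 9*5) = -(-198)*(20 + 25 + 45) = -(-198)*90 = -1*(-17820) = 17820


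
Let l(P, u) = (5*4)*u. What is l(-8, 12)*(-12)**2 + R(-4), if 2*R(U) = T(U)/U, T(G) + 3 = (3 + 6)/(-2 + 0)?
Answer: 552975/16 ≈ 34561.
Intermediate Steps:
T(G) = -15/2 (T(G) = -3 + (3 + 6)/(-2 + 0) = -3 + 9/(-2) = -3 + 9*(-1/2) = -3 - 9/2 = -15/2)
R(U) = -15/(4*U) (R(U) = (-15/(2*U))/2 = -15/(4*U))
l(P, u) = 20*u
l(-8, 12)*(-12)**2 + R(-4) = (20*12)*(-12)**2 - 15/4/(-4) = 240*144 - 15/4*(-1/4) = 34560 + 15/16 = 552975/16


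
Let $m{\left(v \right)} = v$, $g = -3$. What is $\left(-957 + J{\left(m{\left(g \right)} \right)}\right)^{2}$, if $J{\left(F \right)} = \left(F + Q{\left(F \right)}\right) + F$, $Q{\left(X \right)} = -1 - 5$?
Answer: $938961$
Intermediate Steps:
$Q{\left(X \right)} = -6$ ($Q{\left(X \right)} = -1 - 5 = -6$)
$J{\left(F \right)} = -6 + 2 F$ ($J{\left(F \right)} = \left(F - 6\right) + F = \left(-6 + F\right) + F = -6 + 2 F$)
$\left(-957 + J{\left(m{\left(g \right)} \right)}\right)^{2} = \left(-957 + \left(-6 + 2 \left(-3\right)\right)\right)^{2} = \left(-957 - 12\right)^{2} = \left(-969\right)^{2} = 938961$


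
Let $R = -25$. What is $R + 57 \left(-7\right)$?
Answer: $-424$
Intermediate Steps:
$R + 57 \left(-7\right) = -25 + 57 \left(-7\right) = -25 - 399 = -424$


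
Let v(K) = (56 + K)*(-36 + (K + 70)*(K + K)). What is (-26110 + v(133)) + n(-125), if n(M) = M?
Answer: 10172583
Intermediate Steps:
v(K) = (-36 + 2*K*(70 + K))*(56 + K) (v(K) = (56 + K)*(-36 + (70 + K)*(2*K)) = (56 + K)*(-36 + 2*K*(70 + K)) = (-36 + 2*K*(70 + K))*(56 + K))
(-26110 + v(133)) + n(-125) = (-26110 + (-2016 + 2*133³ + 252*133² + 7804*133)) - 125 = (-26110 + (-2016 + 2*2352637 + 252*17689 + 1037932)) - 125 = (-26110 + (-2016 + 4705274 + 4457628 + 1037932)) - 125 = (-26110 + 10198818) - 125 = 10172708 - 125 = 10172583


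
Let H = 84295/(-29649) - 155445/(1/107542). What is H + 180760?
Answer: -495633006398365/29649 ≈ -1.6717e+10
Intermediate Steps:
H = -495638365751605/29649 (H = 84295*(-1/29649) - 155445/1/107542 = -84295/29649 - 155445*107542 = -84295/29649 - 16716866190 = -495638365751605/29649 ≈ -1.6717e+10)
H + 180760 = -495638365751605/29649 + 180760 = -495633006398365/29649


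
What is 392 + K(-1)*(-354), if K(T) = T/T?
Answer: 38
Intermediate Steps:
K(T) = 1
392 + K(-1)*(-354) = 392 + 1*(-354) = 392 - 354 = 38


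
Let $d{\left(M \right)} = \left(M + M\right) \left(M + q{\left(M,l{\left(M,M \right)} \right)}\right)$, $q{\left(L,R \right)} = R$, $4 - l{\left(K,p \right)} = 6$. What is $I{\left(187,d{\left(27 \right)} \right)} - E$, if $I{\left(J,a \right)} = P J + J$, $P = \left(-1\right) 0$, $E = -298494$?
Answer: $298681$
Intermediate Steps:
$l{\left(K,p \right)} = -2$ ($l{\left(K,p \right)} = 4 - 6 = -2$)
$P = 0$
$d{\left(M \right)} = 2 M \left(-2 + M\right)$ ($d{\left(M \right)} = \left(M + M\right) \left(M - 2\right) = 2 M \left(-2 + M\right)$)
$I{\left(J,a \right)} = J$ ($I{\left(J,a \right)} = 0 J + J = 0 + J = J$)
$I{\left(187,d{\left(27 \right)} \right)} - E = 187 - -298494 = 187 + 298494 = 298681$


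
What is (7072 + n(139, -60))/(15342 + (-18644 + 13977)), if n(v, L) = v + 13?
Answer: 1032/1525 ≈ 0.67672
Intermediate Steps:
n(v, L) = 13 + v
(7072 + n(139, -60))/(15342 + (-18644 + 13977)) = (7072 + (13 + 139))/(15342 + (-18644 + 13977)) = (7072 + 152)/(15342 - 4667) = 7224/10675 = 7224*(1/10675) = 1032/1525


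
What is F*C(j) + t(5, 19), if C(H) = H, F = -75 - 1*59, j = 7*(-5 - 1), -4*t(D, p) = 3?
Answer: 22509/4 ≈ 5627.3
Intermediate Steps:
t(D, p) = -¾ (t(D, p) = -¼*3 = -¾)
j = -42 (j = 7*(-6) = -42)
F = -134 (F = -75 - 59 = -134)
F*C(j) + t(5, 19) = -134*(-42) - ¾ = 5628 - ¾ = 22509/4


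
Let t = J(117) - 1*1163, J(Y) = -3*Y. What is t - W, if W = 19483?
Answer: -20997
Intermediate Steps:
t = -1514 (t = -3*117 - 1*1163 = -351 - 1163 = -1514)
t - W = -1514 - 1*19483 = -1514 - 19483 = -20997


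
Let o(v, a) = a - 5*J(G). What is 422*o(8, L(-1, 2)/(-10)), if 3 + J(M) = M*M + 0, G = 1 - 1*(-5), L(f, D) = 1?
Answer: -348361/5 ≈ -69672.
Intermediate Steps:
G = 6 (G = 1 + 5 = 6)
J(M) = -3 + M**2 (J(M) = -3 + (M*M + 0) = -3 + (M**2 + 0) = -3 + M**2)
o(v, a) = -165 + a (o(v, a) = a - 5*(-3 + 6**2) = a - 5*(-3 + 36) = a - 5*33 = a - 165 = -165 + a)
422*o(8, L(-1, 2)/(-10)) = 422*(-165 + 1/(-10)) = 422*(-165 + 1*(-1/10)) = 422*(-165 - 1/10) = 422*(-1651/10) = -348361/5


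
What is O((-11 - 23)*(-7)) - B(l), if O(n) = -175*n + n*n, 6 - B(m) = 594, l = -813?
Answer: 15582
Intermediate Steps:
B(m) = -588 (B(m) = 6 - 1*594 = 6 - 594 = -588)
O(n) = n**2 - 175*n (O(n) = -175*n + n**2 = n**2 - 175*n)
O((-11 - 23)*(-7)) - B(l) = ((-11 - 23)*(-7))*(-175 + (-11 - 23)*(-7)) - 1*(-588) = (-34*(-7))*(-175 - 34*(-7)) + 588 = 238*(-175 + 238) + 588 = 238*63 + 588 = 14994 + 588 = 15582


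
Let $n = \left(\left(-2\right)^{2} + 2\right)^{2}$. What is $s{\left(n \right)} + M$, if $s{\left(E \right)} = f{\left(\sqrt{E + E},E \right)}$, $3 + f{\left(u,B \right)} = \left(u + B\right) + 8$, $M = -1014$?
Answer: $-973 + 6 \sqrt{2} \approx -964.51$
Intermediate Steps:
$n = 36$ ($n = \left(4 + 2\right)^{2} = 6^{2} = 36$)
$f{\left(u,B \right)} = 5 + B + u$ ($f{\left(u,B \right)} = -3 + \left(\left(u + B\right) + 8\right) = -3 + \left(\left(B + u\right) + 8\right) = -3 + \left(8 + B + u\right) = 5 + B + u$)
$s{\left(E \right)} = 5 + E + \sqrt{2} \sqrt{E}$ ($s{\left(E \right)} = 5 + E + \sqrt{E + E} = 5 + E + \sqrt{2 E} = 5 + E + \sqrt{2} \sqrt{E}$)
$s{\left(n \right)} + M = \left(5 + 36 + \sqrt{2} \sqrt{36}\right) - 1014 = \left(5 + 36 + \sqrt{2} \cdot 6\right) - 1014 = \left(5 + 36 + 6 \sqrt{2}\right) - 1014 = \left(41 + 6 \sqrt{2}\right) - 1014 = -973 + 6 \sqrt{2}$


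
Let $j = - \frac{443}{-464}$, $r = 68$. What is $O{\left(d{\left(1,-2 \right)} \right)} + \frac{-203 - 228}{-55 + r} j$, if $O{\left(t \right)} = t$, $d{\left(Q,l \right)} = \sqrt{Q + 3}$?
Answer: $- \frac{178869}{6032} \approx -29.653$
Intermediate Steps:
$d{\left(Q,l \right)} = \sqrt{3 + Q}$
$j = \frac{443}{464}$ ($j = \left(-443\right) \left(- \frac{1}{464}\right) = \frac{443}{464} \approx 0.95474$)
$O{\left(d{\left(1,-2 \right)} \right)} + \frac{-203 - 228}{-55 + r} j = \sqrt{3 + 1} + \frac{-203 - 228}{-55 + 68} \cdot \frac{443}{464} = \sqrt{4} + - \frac{431}{13} \cdot \frac{443}{464} = 2 + \left(-431\right) \frac{1}{13} \cdot \frac{443}{464} = 2 - \frac{190933}{6032} = - \frac{178869}{6032}$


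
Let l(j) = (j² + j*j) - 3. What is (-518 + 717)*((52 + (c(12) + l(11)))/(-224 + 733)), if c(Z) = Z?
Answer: 60297/509 ≈ 118.46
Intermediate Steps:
l(j) = -3 + 2*j² (l(j) = (j² + j²) - 3 = 2*j² - 3 = -3 + 2*j²)
(-518 + 717)*((52 + (c(12) + l(11)))/(-224 + 733)) = (-518 + 717)*((52 + (12 + (-3 + 2*11²)))/(-224 + 733)) = 199*((52 + (12 + (-3 + 2*121)))/509) = 199*((52 + (12 + (-3 + 242)))*(1/509)) = 199*((52 + (12 + 239))*(1/509)) = 199*((52 + 251)*(1/509)) = 199*(303*(1/509)) = 199*(303/509) = 60297/509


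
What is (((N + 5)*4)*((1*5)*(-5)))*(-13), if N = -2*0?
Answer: 6500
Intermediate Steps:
N = 0
(((N + 5)*4)*((1*5)*(-5)))*(-13) = (((0 + 5)*4)*((1*5)*(-5)))*(-13) = ((5*4)*(5*(-5)))*(-13) = (20*(-25))*(-13) = -500*(-13) = 6500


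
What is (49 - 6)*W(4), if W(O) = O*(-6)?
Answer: -1032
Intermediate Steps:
W(O) = -6*O
(49 - 6)*W(4) = (49 - 6)*(-6*4) = 43*(-24) = -1032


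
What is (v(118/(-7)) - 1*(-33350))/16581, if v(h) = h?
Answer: 233332/116067 ≈ 2.0103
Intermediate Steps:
(v(118/(-7)) - 1*(-33350))/16581 = (118/(-7) - 1*(-33350))/16581 = (118*(-1/7) + 33350)*(1/16581) = (-118/7 + 33350)*(1/16581) = (233332/7)*(1/16581) = 233332/116067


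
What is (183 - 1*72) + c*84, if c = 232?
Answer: 19599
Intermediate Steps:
(183 - 1*72) + c*84 = (183 - 1*72) + 232*84 = (183 - 72) + 19488 = 111 + 19488 = 19599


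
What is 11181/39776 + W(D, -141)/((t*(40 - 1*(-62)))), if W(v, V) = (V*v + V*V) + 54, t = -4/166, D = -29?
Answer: -6609228739/676192 ≈ -9774.2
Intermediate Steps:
t = -2/83 (t = -4*1/166 = -2/83 ≈ -0.024096)
W(v, V) = 54 + V² + V*v (W(v, V) = (V*v + V²) + 54 = (V² + V*v) + 54 = 54 + V² + V*v)
11181/39776 + W(D, -141)/((t*(40 - 1*(-62)))) = 11181/39776 + (54 + (-141)² - 141*(-29))/((-2*(40 - 1*(-62))/83)) = 11181*(1/39776) + (54 + 19881 + 4089)/((-2*(40 + 62)/83)) = 11181/39776 + 24024/((-2/83*102)) = 11181/39776 + 24024/(-204/83) = 11181/39776 + 24024*(-83/204) = 11181/39776 - 166166/17 = -6609228739/676192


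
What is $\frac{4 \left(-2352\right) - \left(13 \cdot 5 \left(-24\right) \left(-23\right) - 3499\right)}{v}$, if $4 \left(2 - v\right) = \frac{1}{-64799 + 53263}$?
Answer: $- \frac{1928311616}{92289} \approx -20894.0$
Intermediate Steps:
$v = \frac{92289}{46144}$ ($v = 2 - \frac{1}{4 \left(-64799 + 53263\right)} = 2 - \frac{1}{4 \left(-11536\right)} = 2 - - \frac{1}{46144} = 2 + \frac{1}{46144} = \frac{92289}{46144} \approx 2.0$)
$\frac{4 \left(-2352\right) - \left(13 \cdot 5 \left(-24\right) \left(-23\right) - 3499\right)}{v} = \frac{4 \left(-2352\right) - \left(13 \cdot 5 \left(-24\right) \left(-23\right) - 3499\right)}{\frac{92289}{46144}} = \left(-9408 - \left(65 \left(-24\right) \left(-23\right) - 3499\right)\right) \frac{46144}{92289} = \left(-9408 - \left(\left(-1560\right) \left(-23\right) - 3499\right)\right) \frac{46144}{92289} = \left(-9408 - \left(35880 - 3499\right)\right) \frac{46144}{92289} = \left(-9408 - 32381\right) \frac{46144}{92289} = \left(-41789\right) \frac{46144}{92289} = - \frac{1928311616}{92289}$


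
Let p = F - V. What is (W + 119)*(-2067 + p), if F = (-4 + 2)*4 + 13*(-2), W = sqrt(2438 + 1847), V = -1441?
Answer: -78540 - 660*sqrt(4285) ≈ -1.2174e+5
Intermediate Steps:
W = sqrt(4285) ≈ 65.460
F = -34 (F = -2*4 - 26 = -8 - 26 = -34)
p = 1407 (p = -34 - 1*(-1441) = -34 + 1441 = 1407)
(W + 119)*(-2067 + p) = (sqrt(4285) + 119)*(-2067 + 1407) = (119 + sqrt(4285))*(-660) = -78540 - 660*sqrt(4285)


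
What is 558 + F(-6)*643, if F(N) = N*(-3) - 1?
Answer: 11489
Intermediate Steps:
F(N) = -1 - 3*N (F(N) = -3*N - 1 = -1 - 3*N)
558 + F(-6)*643 = 558 + (-1 - 3*(-6))*643 = 558 + (-1 + 18)*643 = 558 + 17*643 = 558 + 10931 = 11489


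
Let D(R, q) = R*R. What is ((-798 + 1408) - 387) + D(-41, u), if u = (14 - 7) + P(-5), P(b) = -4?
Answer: 1904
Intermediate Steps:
u = 3 (u = (14 - 7) - 4 = 7 - 4 = 3)
D(R, q) = R²
((-798 + 1408) - 387) + D(-41, u) = ((-798 + 1408) - 387) + (-41)² = (610 - 387) + 1681 = 223 + 1681 = 1904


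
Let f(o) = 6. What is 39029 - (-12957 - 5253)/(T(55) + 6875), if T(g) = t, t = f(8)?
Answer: 268576759/6881 ≈ 39032.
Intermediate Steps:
t = 6
T(g) = 6
39029 - (-12957 - 5253)/(T(55) + 6875) = 39029 - (-12957 - 5253)/(6 + 6875) = 39029 - (-18210)/6881 = 39029 - 1*(-18210/6881) = 39029 + 18210/6881 = 268576759/6881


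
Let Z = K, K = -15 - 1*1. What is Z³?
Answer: -4096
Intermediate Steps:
K = -16 (K = -15 - 1 = -16)
Z = -16
Z³ = (-16)³ = -4096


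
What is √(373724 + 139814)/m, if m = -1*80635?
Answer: -√513538/80635 ≈ -0.0088872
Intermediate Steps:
m = -80635
√(373724 + 139814)/m = √(373724 + 139814)/(-80635) = √513538*(-1/80635) = -√513538/80635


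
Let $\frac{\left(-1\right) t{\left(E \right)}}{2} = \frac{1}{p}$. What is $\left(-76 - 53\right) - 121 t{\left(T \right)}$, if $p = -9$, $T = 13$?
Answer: $- \frac{1403}{9} \approx -155.89$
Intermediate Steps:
$t{\left(E \right)} = \frac{2}{9}$ ($t{\left(E \right)} = - \frac{2}{-9} = \left(-2\right) \left(- \frac{1}{9}\right) = \frac{2}{9}$)
$\left(-76 - 53\right) - 121 t{\left(T \right)} = \left(-76 - 53\right) - \frac{242}{9} = -129 - \frac{242}{9} = - \frac{1403}{9}$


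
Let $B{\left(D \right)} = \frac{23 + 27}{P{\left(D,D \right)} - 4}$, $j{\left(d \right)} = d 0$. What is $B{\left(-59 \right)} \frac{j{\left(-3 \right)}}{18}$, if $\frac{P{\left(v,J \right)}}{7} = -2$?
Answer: $0$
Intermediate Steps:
$P{\left(v,J \right)} = -14$ ($P{\left(v,J \right)} = 7 \left(-2\right) = -14$)
$j{\left(d \right)} = 0$
$B{\left(D \right)} = - \frac{25}{9}$ ($B{\left(D \right)} = \frac{23 + 27}{-14 - 4} = \frac{50}{-18} = 50 \left(- \frac{1}{18}\right) = - \frac{25}{9}$)
$B{\left(-59 \right)} \frac{j{\left(-3 \right)}}{18} = - \frac{25 \cdot \frac{0}{18}}{9} = - \frac{25 \cdot 0 \cdot \frac{1}{18}}{9} = \left(- \frac{25}{9}\right) 0 = 0$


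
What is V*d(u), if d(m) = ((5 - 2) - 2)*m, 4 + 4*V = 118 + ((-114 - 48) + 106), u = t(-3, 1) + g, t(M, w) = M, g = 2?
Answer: -29/2 ≈ -14.500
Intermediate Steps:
u = -1 (u = -3 + 2 = -1)
V = 29/2 (V = -1 + (118 + ((-114 - 48) + 106))/4 = -1 + (118 + (-162 + 106))/4 = -1 + (118 - 56)/4 = -1 + (¼)*62 = -1 + 31/2 = 29/2 ≈ 14.500)
d(m) = m (d(m) = (3 - 2)*m = 1*m = m)
V*d(u) = (29/2)*(-1) = -29/2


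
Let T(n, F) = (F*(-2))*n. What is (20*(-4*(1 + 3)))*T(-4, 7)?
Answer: -17920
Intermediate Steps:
T(n, F) = -2*F*n (T(n, F) = (-2*F)*n = -2*F*n)
(20*(-4*(1 + 3)))*T(-4, 7) = (20*(-4*(1 + 3)))*(-2*7*(-4)) = (20*(-4*4))*56 = (20*(-16))*56 = -320*56 = -17920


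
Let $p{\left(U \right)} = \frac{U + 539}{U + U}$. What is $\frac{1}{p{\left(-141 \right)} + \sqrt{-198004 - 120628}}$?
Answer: $- \frac{28059}{6334762393} - \frac{39762 i \sqrt{79658}}{6334762393} \approx -4.4294 \cdot 10^{-6} - 0.0017715 i$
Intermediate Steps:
$p{\left(U \right)} = \frac{539 + U}{2 U}$
$\frac{1}{p{\left(-141 \right)} + \sqrt{-198004 - 120628}} = \frac{1}{\frac{539 - 141}{2 \left(-141\right)} + \sqrt{-198004 - 120628}} = \frac{1}{\frac{1}{2} \left(- \frac{1}{141}\right) 398 + \sqrt{-318632}} = \frac{1}{- \frac{199}{141} + 2 i \sqrt{79658}}$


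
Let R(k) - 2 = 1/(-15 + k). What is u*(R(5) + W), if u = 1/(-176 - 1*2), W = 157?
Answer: -1589/1780 ≈ -0.89270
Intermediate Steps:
R(k) = 2 + 1/(-15 + k)
u = -1/178 (u = 1/(-176 - 2) = 1/(-178) = -1/178 ≈ -0.0056180)
u*(R(5) + W) = -((-29 + 2*5)/(-15 + 5) + 157)/178 = -((-29 + 10)/(-10) + 157)/178 = -(-1/10*(-19) + 157)/178 = -(19/10 + 157)/178 = -1/178*1589/10 = -1589/1780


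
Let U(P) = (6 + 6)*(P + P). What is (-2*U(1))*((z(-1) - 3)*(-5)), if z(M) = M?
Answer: -960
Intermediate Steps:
U(P) = 24*P (U(P) = 12*(2*P) = 24*P)
(-2*U(1))*((z(-1) - 3)*(-5)) = (-48)*((-1 - 3)*(-5)) = (-2*24)*(-4*(-5)) = -48*20 = -960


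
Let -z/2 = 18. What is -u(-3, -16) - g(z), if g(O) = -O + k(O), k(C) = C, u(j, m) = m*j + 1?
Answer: -49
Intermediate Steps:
u(j, m) = 1 + j*m (u(j, m) = j*m + 1 = 1 + j*m)
z = -36 (z = -2*18 = -36)
g(O) = 0 (g(O) = -O + O = 0)
-u(-3, -16) - g(z) = -(1 - 3*(-16)) - 1*0 = -(1 + 48) + 0 = -1*49 + 0 = -49 + 0 = -49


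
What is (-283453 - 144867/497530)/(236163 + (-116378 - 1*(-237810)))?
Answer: -141026515957/177914240350 ≈ -0.79267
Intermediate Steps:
(-283453 - 144867/497530)/(236163 + (-116378 - 1*(-237810))) = (-283453 - 144867*1/497530)/(236163 + (-116378 + 237810)) = (-283453 - 144867/497530)/(236163 + 121432) = -141026515957/497530/357595 = -141026515957/497530*1/357595 = -141026515957/177914240350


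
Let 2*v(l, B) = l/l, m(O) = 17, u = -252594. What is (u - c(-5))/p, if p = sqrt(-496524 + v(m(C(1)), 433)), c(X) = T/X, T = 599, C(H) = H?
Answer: 114761*I*sqrt(16414)/41035 ≈ 358.3*I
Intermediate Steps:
v(l, B) = 1/2 (v(l, B) = (l/l)/2 = (1/2)*1 = 1/2)
c(X) = 599/X
p = 11*I*sqrt(16414)/2 (p = sqrt(-496524 + 1/2) = sqrt(-993047/2) = 11*I*sqrt(16414)/2 ≈ 704.64*I)
(u - c(-5))/p = (-252594 - 599/(-5))/((11*I*sqrt(16414)/2)) = (-252594 - 599*(-1)/5)*(-I*sqrt(16414)/90277) = (-252594 - 1*(-599/5))*(-I*sqrt(16414)/90277) = (-252594 + 599/5)*(-I*sqrt(16414)/90277) = -(-114761)*I*sqrt(16414)/41035 = 114761*I*sqrt(16414)/41035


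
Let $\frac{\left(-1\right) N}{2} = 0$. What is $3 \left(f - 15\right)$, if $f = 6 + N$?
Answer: $-27$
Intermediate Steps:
$N = 0$ ($N = \left(-2\right) 0 = 0$)
$f = 6$ ($f = 6 + 0 = 6$)
$3 \left(f - 15\right) = 3 \left(6 - 15\right) = 3 \left(-9\right) = -27$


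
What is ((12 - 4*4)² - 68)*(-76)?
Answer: 3952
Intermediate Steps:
((12 - 4*4)² - 68)*(-76) = ((12 - 16)² - 68)*(-76) = ((-4)² - 68)*(-76) = (16 - 68)*(-76) = -52*(-76) = 3952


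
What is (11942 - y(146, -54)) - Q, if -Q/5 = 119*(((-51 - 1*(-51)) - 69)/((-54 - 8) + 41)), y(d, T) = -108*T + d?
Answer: 7919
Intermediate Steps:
y(d, T) = d - 108*T
Q = -1955 (Q = -595*((-51 - 1*(-51)) - 69)/((-54 - 8) + 41) = -595*((-51 + 51) - 69)/(-62 + 41) = -595*(0 - 69)/(-21) = -595*(-69*(-1/21)) = -595*23/7 = -5*391 = -1955)
(11942 - y(146, -54)) - Q = (11942 - (146 - 108*(-54))) - 1*(-1955) = (11942 - (146 + 5832)) + 1955 = (11942 - 1*5978) + 1955 = (11942 - 5978) + 1955 = 5964 + 1955 = 7919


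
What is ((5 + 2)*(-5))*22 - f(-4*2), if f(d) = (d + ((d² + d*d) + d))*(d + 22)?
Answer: -2338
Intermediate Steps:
f(d) = (22 + d)*(2*d + 2*d²) (f(d) = (d + ((d² + d²) + d))*(22 + d) = (d + (2*d² + d))*(22 + d) = (d + (d + 2*d²))*(22 + d) = (2*d + 2*d²)*(22 + d) = (22 + d)*(2*d + 2*d²))
((5 + 2)*(-5))*22 - f(-4*2) = ((5 + 2)*(-5))*22 - 2*(-4*2)*(22 + (-4*2)² + 23*(-4*2)) = (7*(-5))*22 - 2*(-8)*(22 + (-8)² + 23*(-8)) = -35*22 - 2*(-8)*(22 + 64 - 184) = -770 - 2*(-8)*(-98) = -770 - 1*1568 = -770 - 1568 = -2338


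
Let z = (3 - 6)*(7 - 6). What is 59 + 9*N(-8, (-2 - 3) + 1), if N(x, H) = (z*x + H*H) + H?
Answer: 383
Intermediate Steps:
z = -3 (z = -3*1 = -3)
N(x, H) = H + H² - 3*x (N(x, H) = (-3*x + H*H) + H = (-3*x + H²) + H = (H² - 3*x) + H = H + H² - 3*x)
59 + 9*N(-8, (-2 - 3) + 1) = 59 + 9*(((-2 - 3) + 1) + ((-2 - 3) + 1)² - 3*(-8)) = 59 + 9*((-5 + 1) + (-5 + 1)² + 24) = 59 + 9*(-4 + (-4)² + 24) = 59 + 9*(-4 + 16 + 24) = 59 + 9*36 = 59 + 324 = 383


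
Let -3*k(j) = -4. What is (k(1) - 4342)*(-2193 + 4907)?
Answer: -35341708/3 ≈ -1.1781e+7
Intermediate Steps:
k(j) = 4/3 (k(j) = -1/3*(-4) = 4/3)
(k(1) - 4342)*(-2193 + 4907) = (4/3 - 4342)*(-2193 + 4907) = -13022/3*2714 = -35341708/3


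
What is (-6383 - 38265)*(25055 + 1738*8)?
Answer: -1739441432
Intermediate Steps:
(-6383 - 38265)*(25055 + 1738*8) = -44648*(25055 + 13904) = -44648*38959 = -1739441432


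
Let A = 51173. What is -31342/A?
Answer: -31342/51173 ≈ -0.61247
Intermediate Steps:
-31342/A = -31342/51173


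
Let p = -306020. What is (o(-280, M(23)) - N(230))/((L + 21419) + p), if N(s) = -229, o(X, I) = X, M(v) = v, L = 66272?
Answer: 51/218329 ≈ 0.00023359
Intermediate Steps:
(o(-280, M(23)) - N(230))/((L + 21419) + p) = (-280 - 1*(-229))/((66272 + 21419) - 306020) = (-280 + 229)/(87691 - 306020) = -51/(-218329) = -51*(-1/218329) = 51/218329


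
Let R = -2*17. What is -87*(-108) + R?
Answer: 9362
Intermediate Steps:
R = -34
-87*(-108) + R = -87*(-108) - 34 = 9396 - 34 = 9362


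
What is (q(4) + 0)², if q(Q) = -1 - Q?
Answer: 25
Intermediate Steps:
(q(4) + 0)² = ((-1 - 1*4) + 0)² = ((-1 - 4) + 0)² = (-5 + 0)² = (-5)² = 25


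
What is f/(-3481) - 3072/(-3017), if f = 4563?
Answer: -3072939/10502177 ≈ -0.29260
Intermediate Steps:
f/(-3481) - 3072/(-3017) = 4563/(-3481) - 3072/(-3017) = 4563*(-1/3481) - 3072*(-1/3017) = -4563/3481 + 3072/3017 = -3072939/10502177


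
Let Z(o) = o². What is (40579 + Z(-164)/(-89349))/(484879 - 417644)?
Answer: 725133235/1201476003 ≈ 0.60354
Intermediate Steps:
(40579 + Z(-164)/(-89349))/(484879 - 417644) = (40579 + (-164)²/(-89349))/(484879 - 417644) = (40579 + 26896*(-1/89349))/67235 = (40579 - 26896/89349)*(1/67235) = (3625666175/89349)*(1/67235) = 725133235/1201476003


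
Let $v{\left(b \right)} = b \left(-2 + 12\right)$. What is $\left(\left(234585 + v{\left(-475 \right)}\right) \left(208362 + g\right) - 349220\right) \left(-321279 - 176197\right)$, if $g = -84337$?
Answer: $-14180521867382780$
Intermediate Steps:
$v{\left(b \right)} = 10 b$ ($v{\left(b \right)} = b 10 = 10 b$)
$\left(\left(234585 + v{\left(-475 \right)}\right) \left(208362 + g\right) - 349220\right) \left(-321279 - 176197\right) = \left(\left(234585 + 10 \left(-475\right)\right) \left(208362 - 84337\right) - 349220\right) \left(-321279 - 176197\right) = \left(\left(234585 - 4750\right) 124025 - 349220\right) \left(-497476\right) = \left(229835 \cdot 124025 - 349220\right) \left(-497476\right) = \left(28505285875 - 349220\right) \left(-497476\right) = 28504936655 \left(-497476\right) = -14180521867382780$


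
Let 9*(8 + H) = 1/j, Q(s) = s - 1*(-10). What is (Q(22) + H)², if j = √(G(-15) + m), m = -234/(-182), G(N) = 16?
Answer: (2376 + √7)²/9801 ≈ 577.28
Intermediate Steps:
Q(s) = 10 + s (Q(s) = s + 10 = 10 + s)
m = 9/7 (m = -234*(-1/182) = 9/7 ≈ 1.2857)
j = 11*√7/7 (j = √(16 + 9/7) = √(121/7) = 11*√7/7 ≈ 4.1576)
H = -8 + √7/99 (H = -8 + 1/(9*((11*√7/7))) = -8 + (√7/11)/9 = -8 + √7/99 ≈ -7.9733)
(Q(22) + H)² = ((10 + 22) + (-8 + √7/99))² = (32 + (-8 + √7/99))² = (24 + √7/99)²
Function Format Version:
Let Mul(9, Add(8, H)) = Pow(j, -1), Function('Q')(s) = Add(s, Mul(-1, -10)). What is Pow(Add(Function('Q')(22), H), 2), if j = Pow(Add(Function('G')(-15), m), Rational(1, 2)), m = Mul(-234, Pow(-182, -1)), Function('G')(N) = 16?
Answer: Mul(Rational(1, 9801), Pow(Add(2376, Pow(7, Rational(1, 2))), 2)) ≈ 577.28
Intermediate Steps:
Function('Q')(s) = Add(10, s) (Function('Q')(s) = Add(s, 10) = Add(10, s))
m = Rational(9, 7) (m = Mul(-234, Rational(-1, 182)) = Rational(9, 7) ≈ 1.2857)
j = Mul(Rational(11, 7), Pow(7, Rational(1, 2))) (j = Pow(Add(16, Rational(9, 7)), Rational(1, 2)) = Pow(Rational(121, 7), Rational(1, 2)) = Mul(Rational(11, 7), Pow(7, Rational(1, 2))) ≈ 4.1576)
H = Add(-8, Mul(Rational(1, 99), Pow(7, Rational(1, 2)))) (H = Add(-8, Mul(Rational(1, 9), Pow(Mul(Rational(11, 7), Pow(7, Rational(1, 2))), -1))) = Add(-8, Mul(Rational(1, 9), Mul(Rational(1, 11), Pow(7, Rational(1, 2))))) = Add(-8, Mul(Rational(1, 99), Pow(7, Rational(1, 2)))) ≈ -7.9733)
Pow(Add(Function('Q')(22), H), 2) = Pow(Add(Add(10, 22), Add(-8, Mul(Rational(1, 99), Pow(7, Rational(1, 2))))), 2) = Pow(Add(32, Add(-8, Mul(Rational(1, 99), Pow(7, Rational(1, 2))))), 2) = Pow(Add(24, Mul(Rational(1, 99), Pow(7, Rational(1, 2)))), 2)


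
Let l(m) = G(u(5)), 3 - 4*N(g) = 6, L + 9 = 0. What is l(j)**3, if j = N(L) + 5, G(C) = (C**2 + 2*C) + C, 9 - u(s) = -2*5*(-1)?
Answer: -8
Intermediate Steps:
L = -9 (L = -9 + 0 = -9)
N(g) = -3/4 (N(g) = 3/4 - 1/4*6 = 3/4 - 3/2 = -3/4)
u(s) = -1 (u(s) = 9 - (-2*5)*(-1) = 9 - (-10)*(-1) = 9 - 1*10 = 9 - 10 = -1)
G(C) = C**2 + 3*C
j = 17/4 (j = -3/4 + 5 = 17/4 ≈ 4.2500)
l(m) = -2 (l(m) = -(3 - 1) = -1*2 = -2)
l(j)**3 = (-2)**3 = -8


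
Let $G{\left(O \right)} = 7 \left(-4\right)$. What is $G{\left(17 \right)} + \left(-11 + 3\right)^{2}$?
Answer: $36$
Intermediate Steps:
$G{\left(O \right)} = -28$
$G{\left(17 \right)} + \left(-11 + 3\right)^{2} = -28 + \left(-11 + 3\right)^{2} = -28 + \left(-8\right)^{2} = -28 + 64 = 36$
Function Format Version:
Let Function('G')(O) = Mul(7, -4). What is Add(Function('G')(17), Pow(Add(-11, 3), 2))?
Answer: 36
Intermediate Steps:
Function('G')(O) = -28
Add(Function('G')(17), Pow(Add(-11, 3), 2)) = Add(-28, Pow(Add(-11, 3), 2)) = Add(-28, Pow(-8, 2)) = Add(-28, 64) = 36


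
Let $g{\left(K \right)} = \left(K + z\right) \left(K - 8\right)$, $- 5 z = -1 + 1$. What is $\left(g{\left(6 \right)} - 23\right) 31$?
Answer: $-1085$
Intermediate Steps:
$z = 0$ ($z = - \frac{-1 + 1}{5} = \left(- \frac{1}{5}\right) 0 = 0$)
$g{\left(K \right)} = K \left(-8 + K\right)$ ($g{\left(K \right)} = \left(K + 0\right) \left(K - 8\right) = K \left(K - 8\right) = K \left(-8 + K\right)$)
$\left(g{\left(6 \right)} - 23\right) 31 = \left(6 \left(-8 + 6\right) - 23\right) 31 = \left(6 \left(-2\right) - 23\right) 31 = \left(-12 - 23\right) 31 = \left(-35\right) 31 = -1085$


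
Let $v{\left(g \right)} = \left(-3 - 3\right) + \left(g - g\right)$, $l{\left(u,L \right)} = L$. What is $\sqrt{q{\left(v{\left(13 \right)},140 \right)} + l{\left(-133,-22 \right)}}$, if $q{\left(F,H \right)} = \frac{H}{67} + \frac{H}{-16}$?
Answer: $\frac{i \sqrt{514627}}{134} \approx 5.3535 i$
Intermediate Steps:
$v{\left(g \right)} = -6$ ($v{\left(g \right)} = -6 + 0 = -6$)
$q{\left(F,H \right)} = - \frac{51 H}{1072}$ ($q{\left(F,H \right)} = H \frac{1}{67} + H \left(- \frac{1}{16}\right) = \frac{H}{67} - \frac{H}{16} = - \frac{51 H}{1072}$)
$\sqrt{q{\left(v{\left(13 \right)},140 \right)} + l{\left(-133,-22 \right)}} = \sqrt{\left(- \frac{51}{1072}\right) 140 - 22} = \sqrt{- \frac{1785}{268} - 22} = \sqrt{- \frac{7681}{268}} = \frac{i \sqrt{514627}}{134}$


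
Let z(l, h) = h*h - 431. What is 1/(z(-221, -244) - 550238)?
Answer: -1/491133 ≈ -2.0361e-6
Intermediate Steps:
z(l, h) = -431 + h² (z(l, h) = h² - 431 = -431 + h²)
1/(z(-221, -244) - 550238) = 1/((-431 + (-244)²) - 550238) = 1/((-431 + 59536) - 550238) = 1/(59105 - 550238) = 1/(-491133) = -1/491133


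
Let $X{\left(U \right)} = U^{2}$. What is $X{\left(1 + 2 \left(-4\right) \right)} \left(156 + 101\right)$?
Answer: $12593$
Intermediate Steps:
$X{\left(1 + 2 \left(-4\right) \right)} \left(156 + 101\right) = \left(1 + 2 \left(-4\right)\right)^{2} \left(156 + 101\right) = \left(1 - 8\right)^{2} \cdot 257 = \left(-7\right)^{2} \cdot 257 = 49 \cdot 257 = 12593$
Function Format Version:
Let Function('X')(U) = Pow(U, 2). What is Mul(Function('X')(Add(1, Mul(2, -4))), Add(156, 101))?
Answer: 12593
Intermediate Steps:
Mul(Function('X')(Add(1, Mul(2, -4))), Add(156, 101)) = Mul(Pow(Add(1, Mul(2, -4)), 2), Add(156, 101)) = Mul(Pow(Add(1, -8), 2), 257) = Mul(Pow(-7, 2), 257) = Mul(49, 257) = 12593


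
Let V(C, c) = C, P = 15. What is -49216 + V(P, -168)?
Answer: -49201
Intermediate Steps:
-49216 + V(P, -168) = -49216 + 15 = -49201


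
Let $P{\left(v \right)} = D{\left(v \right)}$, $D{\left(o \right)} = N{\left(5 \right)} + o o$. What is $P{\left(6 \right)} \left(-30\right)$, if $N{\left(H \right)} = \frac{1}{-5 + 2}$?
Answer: $-1070$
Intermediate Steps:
$N{\left(H \right)} = - \frac{1}{3}$ ($N{\left(H \right)} = \frac{1}{-3} = - \frac{1}{3}$)
$D{\left(o \right)} = - \frac{1}{3} + o^{2}$ ($D{\left(o \right)} = - \frac{1}{3} + o o = - \frac{1}{3} + o^{2}$)
$P{\left(v \right)} = - \frac{1}{3} + v^{2}$
$P{\left(6 \right)} \left(-30\right) = \left(- \frac{1}{3} + 6^{2}\right) \left(-30\right) = \left(- \frac{1}{3} + 36\right) \left(-30\right) = \frac{107}{3} \left(-30\right) = -1070$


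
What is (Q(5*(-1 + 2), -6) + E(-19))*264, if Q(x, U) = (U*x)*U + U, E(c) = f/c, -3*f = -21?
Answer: 870936/19 ≈ 45839.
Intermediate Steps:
f = 7 (f = -⅓*(-21) = 7)
E(c) = 7/c
Q(x, U) = U + x*U² (Q(x, U) = x*U² + U = U + x*U²)
(Q(5*(-1 + 2), -6) + E(-19))*264 = (-6*(1 - 30*(-1 + 2)) + 7/(-19))*264 = (-6*(1 - 30) + 7*(-1/19))*264 = (-6*(1 - 6*5) - 7/19)*264 = (-6*(1 - 30) - 7/19)*264 = (-6*(-29) - 7/19)*264 = (174 - 7/19)*264 = (3299/19)*264 = 870936/19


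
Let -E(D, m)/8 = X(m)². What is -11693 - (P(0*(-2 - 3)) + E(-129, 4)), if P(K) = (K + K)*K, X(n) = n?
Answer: -11565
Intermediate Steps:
P(K) = 2*K² (P(K) = (2*K)*K = 2*K²)
E(D, m) = -8*m²
-11693 - (P(0*(-2 - 3)) + E(-129, 4)) = -11693 - (2*(0*(-2 - 3))² - 8*4²) = -11693 - (2*(0*(-5))² - 8*16) = -11693 - (2*0² - 128) = -11693 - (2*0 - 128) = -11693 - (0 - 128) = -11693 - 1*(-128) = -11693 + 128 = -11565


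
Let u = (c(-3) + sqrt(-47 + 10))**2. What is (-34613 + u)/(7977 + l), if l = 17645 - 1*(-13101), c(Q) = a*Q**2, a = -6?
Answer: -34613/38723 + (54 - I*sqrt(37))**2/38723 ≈ -0.81951 - 0.016965*I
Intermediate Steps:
c(Q) = -6*Q**2
l = 30746 (l = 17645 + 13101 = 30746)
u = (-54 + I*sqrt(37))**2 (u = (-6*(-3)**2 + sqrt(-47 + 10))**2 = (-6*9 + sqrt(-37))**2 = (-54 + I*sqrt(37))**2 ≈ 2879.0 - 656.94*I)
(-34613 + u)/(7977 + l) = (-34613 + (-54 + I*sqrt(37))**2)/(7977 + 30746) = (-34613 + (-54 + I*sqrt(37))**2)/38723 = (-34613 + (-54 + I*sqrt(37))**2)*(1/38723) = -34613/38723 + (-54 + I*sqrt(37))**2/38723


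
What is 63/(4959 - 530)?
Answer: 63/4429 ≈ 0.014224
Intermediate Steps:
63/(4959 - 530) = 63/4429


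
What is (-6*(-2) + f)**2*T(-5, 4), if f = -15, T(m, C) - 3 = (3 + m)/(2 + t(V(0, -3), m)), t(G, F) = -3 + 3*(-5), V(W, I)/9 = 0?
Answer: 225/8 ≈ 28.125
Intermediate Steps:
V(W, I) = 0 (V(W, I) = 9*0 = 0)
t(G, F) = -18 (t(G, F) = -3 - 15 = -18)
T(m, C) = 45/16 - m/16 (T(m, C) = 3 + (3 + m)/(2 - 18) = 3 + (3 + m)/(-16) = 3 + (3 + m)*(-1/16) = 3 + (-3/16 - m/16) = 45/16 - m/16)
(-6*(-2) + f)**2*T(-5, 4) = (-6*(-2) - 15)**2*(45/16 - 1/16*(-5)) = (12 - 15)**2*(45/16 + 5/16) = (-3)**2*(25/8) = 9*(25/8) = 225/8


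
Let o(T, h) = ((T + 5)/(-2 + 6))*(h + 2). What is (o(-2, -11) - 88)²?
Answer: 143641/16 ≈ 8977.6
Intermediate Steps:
o(T, h) = (2 + h)*(5/4 + T/4) (o(T, h) = ((5 + T)/4)*(2 + h) = ((5 + T)*(¼))*(2 + h) = (5/4 + T/4)*(2 + h) = (2 + h)*(5/4 + T/4))
(o(-2, -11) - 88)² = ((5/2 + (½)*(-2) + (5/4)*(-11) + (¼)*(-2)*(-11)) - 88)² = ((5/2 - 1 - 55/4 + 11/2) - 88)² = (-27/4 - 88)² = (-379/4)² = 143641/16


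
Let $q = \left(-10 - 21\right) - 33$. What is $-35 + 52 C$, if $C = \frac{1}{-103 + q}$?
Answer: $- \frac{5897}{167} \approx -35.311$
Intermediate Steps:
$q = -64$ ($q = -31 - 33 = -64$)
$C = - \frac{1}{167}$ ($C = \frac{1}{-103 - 64} = \frac{1}{-167} = - \frac{1}{167} \approx -0.005988$)
$-35 + 52 C = -35 + 52 \left(- \frac{1}{167}\right) = -35 - \frac{52}{167} = - \frac{5897}{167}$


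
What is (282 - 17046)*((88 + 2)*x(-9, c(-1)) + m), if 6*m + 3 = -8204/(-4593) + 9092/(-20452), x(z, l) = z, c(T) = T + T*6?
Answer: 318994412719576/23484009 ≈ 1.3583e+7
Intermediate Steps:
c(T) = 7*T (c(T) = T + 6*T = 7*T)
m = -19472432/70452027 (m = -½ + (-8204/(-4593) + 9092/(-20452))/6 = -½ + (-8204*(-1/4593) + 9092*(-1/20452))/6 = -½ + (8204/4593 - 2273/5113)/6 = -½ + (⅙)*(31507163/23484009) = -½ + 31507163/140904054 = -19472432/70452027 ≈ -0.27639)
(282 - 17046)*((88 + 2)*x(-9, c(-1)) + m) = (282 - 17046)*((88 + 2)*(-9) - 19472432/70452027) = -16764*(90*(-9) - 19472432/70452027) = -16764*(-810 - 19472432/70452027) = -16764*(-57085614302/70452027) = 318994412719576/23484009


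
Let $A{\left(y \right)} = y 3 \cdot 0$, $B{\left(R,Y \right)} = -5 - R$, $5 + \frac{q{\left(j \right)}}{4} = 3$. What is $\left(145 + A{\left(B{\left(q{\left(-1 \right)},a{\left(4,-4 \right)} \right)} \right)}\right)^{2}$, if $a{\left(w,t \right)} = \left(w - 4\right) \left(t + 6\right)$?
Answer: $21025$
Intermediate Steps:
$a{\left(w,t \right)} = \left(-4 + w\right) \left(6 + t\right)$
$q{\left(j \right)} = -8$ ($q{\left(j \right)} = -20 + 4 \cdot 3 = -20 + 12 = -8$)
$A{\left(y \right)} = 0$ ($A{\left(y \right)} = 3 y 0 = 0$)
$\left(145 + A{\left(B{\left(q{\left(-1 \right)},a{\left(4,-4 \right)} \right)} \right)}\right)^{2} = \left(145 + 0\right)^{2} = 145^{2} = 21025$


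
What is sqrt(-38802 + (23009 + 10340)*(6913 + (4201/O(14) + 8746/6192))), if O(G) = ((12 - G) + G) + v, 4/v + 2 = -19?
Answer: sqrt(15506686869785605)/7998 ≈ 15570.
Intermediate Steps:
v = -4/21 (v = 4/(-2 - 19) = 4/(-21) = 4*(-1/21) = -4/21 ≈ -0.19048)
O(G) = 248/21 (O(G) = ((12 - G) + G) - 4/21 = 12 - 4/21 = 248/21)
sqrt(-38802 + (23009 + 10340)*(6913 + (4201/O(14) + 8746/6192))) = sqrt(-38802 + (23009 + 10340)*(6913 + (4201/(248/21) + 8746/6192))) = sqrt(-38802 + 33349*(6913 + (4201*(21/248) + 8746*(1/6192)))) = sqrt(-38802 + 33349*(6913 + (88221/248 + 4373/3096))) = sqrt(-38802 + 33349*(6913 + 17138545/47988)) = sqrt(-38802 + 33349*(348879589/47988)) = sqrt(-38802 + 11634785413561/47988) = sqrt(11632923383185/47988) = sqrt(15506686869785605)/7998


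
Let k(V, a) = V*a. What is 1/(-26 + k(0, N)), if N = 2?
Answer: -1/26 ≈ -0.038462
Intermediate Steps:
1/(-26 + k(0, N)) = 1/(-26 + 0*2) = 1/(-26 + 0) = 1/(-26) = -1/26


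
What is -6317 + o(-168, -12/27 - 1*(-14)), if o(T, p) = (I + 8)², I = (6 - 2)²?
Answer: -5741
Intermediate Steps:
I = 16 (I = 4² = 16)
o(T, p) = 576 (o(T, p) = (16 + 8)² = 24² = 576)
-6317 + o(-168, -12/27 - 1*(-14)) = -6317 + 576 = -5741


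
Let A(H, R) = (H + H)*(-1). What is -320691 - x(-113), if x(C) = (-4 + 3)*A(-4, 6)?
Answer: -320683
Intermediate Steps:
A(H, R) = -2*H (A(H, R) = (2*H)*(-1) = -2*H)
x(C) = -8 (x(C) = (-4 + 3)*(-2*(-4)) = -1*8 = -8)
-320691 - x(-113) = -320691 - 1*(-8) = -320691 + 8 = -320683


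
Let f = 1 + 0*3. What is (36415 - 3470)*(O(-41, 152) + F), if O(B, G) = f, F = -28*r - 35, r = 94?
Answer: -87831370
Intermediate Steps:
F = -2667 (F = -28*94 - 35 = -2632 - 35 = -2667)
f = 1 (f = 1 + 0 = 1)
O(B, G) = 1
(36415 - 3470)*(O(-41, 152) + F) = (36415 - 3470)*(1 - 2667) = 32945*(-2666) = -87831370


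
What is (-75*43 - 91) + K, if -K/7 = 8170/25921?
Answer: -12287318/3703 ≈ -3318.2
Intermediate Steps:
K = -8170/3703 (K = -57190/25921 = -7*8170/25921 = -8170/3703 ≈ -2.2063)
(-75*43 - 91) + K = (-75*43 - 91) - 8170/3703 = (-3225 - 91) - 8170/3703 = -3316 - 8170/3703 = -12287318/3703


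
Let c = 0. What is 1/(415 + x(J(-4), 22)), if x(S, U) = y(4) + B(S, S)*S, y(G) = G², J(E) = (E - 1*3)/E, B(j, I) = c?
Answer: 1/431 ≈ 0.0023202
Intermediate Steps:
B(j, I) = 0
J(E) = (-3 + E)/E (J(E) = (E - 3)/E = (-3 + E)/E)
x(S, U) = 16 (x(S, U) = 4² + 0*S = 16 + 0 = 16)
1/(415 + x(J(-4), 22)) = 1/(415 + 16) = 1/431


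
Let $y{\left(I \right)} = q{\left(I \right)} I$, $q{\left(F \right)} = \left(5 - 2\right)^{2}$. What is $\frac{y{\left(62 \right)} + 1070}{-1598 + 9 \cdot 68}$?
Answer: $- \frac{814}{493} \approx -1.6511$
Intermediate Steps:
$q{\left(F \right)} = 9$ ($q{\left(F \right)} = 3^{2} = 9$)
$y{\left(I \right)} = 9 I$
$\frac{y{\left(62 \right)} + 1070}{-1598 + 9 \cdot 68} = \frac{9 \cdot 62 + 1070}{-1598 + 9 \cdot 68} = \frac{558 + 1070}{-1598 + 612} = \frac{1628}{-986} = 1628 \left(- \frac{1}{986}\right) = - \frac{814}{493}$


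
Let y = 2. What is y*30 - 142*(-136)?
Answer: 19372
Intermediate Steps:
y*30 - 142*(-136) = 2*30 - 142*(-136) = 60 + 19312 = 19372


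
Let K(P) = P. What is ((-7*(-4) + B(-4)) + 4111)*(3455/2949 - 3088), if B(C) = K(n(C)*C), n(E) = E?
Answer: -12607733945/983 ≈ -1.2826e+7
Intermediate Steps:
B(C) = C² (B(C) = C*C = C²)
((-7*(-4) + B(-4)) + 4111)*(3455/2949 - 3088) = ((-7*(-4) + (-4)²) + 4111)*(3455/2949 - 3088) = ((28 + 16) + 4111)*(3455*(1/2949) - 3088) = (44 + 4111)*(3455/2949 - 3088) = 4155*(-9103057/2949) = -12607733945/983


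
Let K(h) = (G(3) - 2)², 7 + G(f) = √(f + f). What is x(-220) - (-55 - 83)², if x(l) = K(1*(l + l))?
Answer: -19044 + (9 - √6)² ≈ -19001.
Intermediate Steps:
G(f) = -7 + √2*√f (G(f) = -7 + √(f + f) = -7 + √(2*f) = -7 + √2*√f)
K(h) = (-9 + √6)² (K(h) = ((-7 + √2*√3) - 2)² = ((-7 + √6) - 2)² = (-9 + √6)²)
x(l) = (9 - √6)²
x(-220) - (-55 - 83)² = (9 - √6)² - (-55 - 83)² = (9 - √6)² - 1*(-138)² = (9 - √6)² - 1*19044 = (9 - √6)² - 19044 = -19044 + (9 - √6)²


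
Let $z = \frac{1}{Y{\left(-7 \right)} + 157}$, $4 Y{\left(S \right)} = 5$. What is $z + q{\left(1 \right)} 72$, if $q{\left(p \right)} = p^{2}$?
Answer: $\frac{45580}{633} \approx 72.006$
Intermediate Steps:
$Y{\left(S \right)} = \frac{5}{4}$ ($Y{\left(S \right)} = \frac{1}{4} \cdot 5 = \frac{5}{4}$)
$z = \frac{4}{633}$ ($z = \frac{1}{\frac{5}{4} + 157} = \frac{1}{\frac{633}{4}} = \frac{4}{633} \approx 0.0063191$)
$z + q{\left(1 \right)} 72 = \frac{4}{633} + 1^{2} \cdot 72 = \frac{4}{633} + 1 \cdot 72 = \frac{4}{633} + 72 = \frac{45580}{633}$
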